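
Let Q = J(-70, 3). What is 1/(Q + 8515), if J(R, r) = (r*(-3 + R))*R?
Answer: 1/23845 ≈ 4.1938e-5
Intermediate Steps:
J(R, r) = R*r*(-3 + R)
Q = 15330 (Q = -70*3*(-3 - 70) = -70*3*(-73) = 15330)
1/(Q + 8515) = 1/(15330 + 8515) = 1/23845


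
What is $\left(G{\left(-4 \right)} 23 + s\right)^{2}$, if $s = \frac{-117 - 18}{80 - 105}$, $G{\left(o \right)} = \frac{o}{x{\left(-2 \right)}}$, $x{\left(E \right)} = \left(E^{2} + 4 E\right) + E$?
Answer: $\frac{96721}{225} \approx 429.87$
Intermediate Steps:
$x{\left(E \right)} = E^{2} + 5 E$
$G{\left(o \right)} = - \frac{o}{6}$ ($G{\left(o \right)} = \frac{o}{\left(-2\right) \left(5 - 2\right)} = \frac{o}{\left(-2\right) 3} = \frac{o}{-6} = o \left(- \frac{1}{6}\right) = - \frac{o}{6}$)
$s = \frac{27}{5}$ ($s = - \frac{135}{-25} = \left(-135\right) \left(- \frac{1}{25}\right) = \frac{27}{5} \approx 5.4$)
$\left(G{\left(-4 \right)} 23 + s\right)^{2} = \left(\left(- \frac{1}{6}\right) \left(-4\right) 23 + \frac{27}{5}\right)^{2} = \left(\frac{2}{3} \cdot 23 + \frac{27}{5}\right)^{2} = \left(\frac{46}{3} + \frac{27}{5}\right)^{2} = \left(\frac{311}{15}\right)^{2} = \frac{96721}{225}$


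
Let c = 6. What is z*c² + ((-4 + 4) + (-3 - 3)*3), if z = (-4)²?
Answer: 558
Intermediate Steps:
z = 16
z*c² + ((-4 + 4) + (-3 - 3)*3) = 16*6² + ((-4 + 4) + (-3 - 3)*3) = 16*36 + (0 - 6*3) = 576 + (0 - 18) = 576 - 18 = 558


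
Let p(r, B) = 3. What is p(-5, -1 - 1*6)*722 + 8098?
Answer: 10264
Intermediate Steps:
p(-5, -1 - 1*6)*722 + 8098 = 3*722 + 8098 = 2166 + 8098 = 10264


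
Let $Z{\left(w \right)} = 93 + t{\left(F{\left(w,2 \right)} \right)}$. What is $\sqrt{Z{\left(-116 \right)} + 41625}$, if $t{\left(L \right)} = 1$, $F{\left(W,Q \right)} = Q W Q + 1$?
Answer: $\sqrt{41719} \approx 204.25$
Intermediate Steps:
$F{\left(W,Q \right)} = 1 + W Q^{2}$ ($F{\left(W,Q \right)} = W Q^{2} + 1 = 1 + W Q^{2}$)
$Z{\left(w \right)} = 94$ ($Z{\left(w \right)} = 93 + 1 = 94$)
$\sqrt{Z{\left(-116 \right)} + 41625} = \sqrt{94 + 41625} = \sqrt{41719}$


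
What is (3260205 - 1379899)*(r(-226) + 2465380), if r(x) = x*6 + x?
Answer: 4632694162188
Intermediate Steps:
r(x) = 7*x (r(x) = 6*x + x = 7*x)
(3260205 - 1379899)*(r(-226) + 2465380) = (3260205 - 1379899)*(7*(-226) + 2465380) = 1880306*(-1582 + 2465380) = 1880306*2463798 = 4632694162188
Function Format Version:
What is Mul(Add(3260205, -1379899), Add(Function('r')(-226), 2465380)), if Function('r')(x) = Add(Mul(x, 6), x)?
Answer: 4632694162188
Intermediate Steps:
Function('r')(x) = Mul(7, x) (Function('r')(x) = Add(Mul(6, x), x) = Mul(7, x))
Mul(Add(3260205, -1379899), Add(Function('r')(-226), 2465380)) = Mul(Add(3260205, -1379899), Add(Mul(7, -226), 2465380)) = Mul(1880306, Add(-1582, 2465380)) = Mul(1880306, 2463798) = 4632694162188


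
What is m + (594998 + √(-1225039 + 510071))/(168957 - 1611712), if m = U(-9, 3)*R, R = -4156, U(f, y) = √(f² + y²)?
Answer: -594998/1442755 - 12468*√10 - 2*I*√178742/1442755 ≈ -39428.0 - 0.00058607*I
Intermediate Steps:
m = -12468*√10 (m = √((-9)² + 3²)*(-4156) = √(81 + 9)*(-4156) = √90*(-4156) = (3*√10)*(-4156) = -12468*√10 ≈ -39427.)
m + (594998 + √(-1225039 + 510071))/(168957 - 1611712) = -12468*√10 + (594998 + √(-1225039 + 510071))/(168957 - 1611712) = -12468*√10 + (594998 + √(-714968))/(-1442755) = -12468*√10 + (594998 + 2*I*√178742)*(-1/1442755) = -12468*√10 + (-594998/1442755 - 2*I*√178742/1442755) = -594998/1442755 - 12468*√10 - 2*I*√178742/1442755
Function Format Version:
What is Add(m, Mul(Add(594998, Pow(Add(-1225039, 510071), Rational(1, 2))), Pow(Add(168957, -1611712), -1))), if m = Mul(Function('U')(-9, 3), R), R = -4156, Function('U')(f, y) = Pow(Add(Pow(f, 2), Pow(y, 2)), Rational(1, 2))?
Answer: Add(Rational(-594998, 1442755), Mul(-12468, Pow(10, Rational(1, 2))), Mul(Rational(-2, 1442755), I, Pow(178742, Rational(1, 2)))) ≈ Add(-39428., Mul(-0.00058607, I))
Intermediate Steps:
m = Mul(-12468, Pow(10, Rational(1, 2))) (m = Mul(Pow(Add(Pow(-9, 2), Pow(3, 2)), Rational(1, 2)), -4156) = Mul(Pow(Add(81, 9), Rational(1, 2)), -4156) = Mul(Pow(90, Rational(1, 2)), -4156) = Mul(Mul(3, Pow(10, Rational(1, 2))), -4156) = Mul(-12468, Pow(10, Rational(1, 2))) ≈ -39427.)
Add(m, Mul(Add(594998, Pow(Add(-1225039, 510071), Rational(1, 2))), Pow(Add(168957, -1611712), -1))) = Add(Mul(-12468, Pow(10, Rational(1, 2))), Mul(Add(594998, Pow(Add(-1225039, 510071), Rational(1, 2))), Pow(Add(168957, -1611712), -1))) = Add(Mul(-12468, Pow(10, Rational(1, 2))), Mul(Add(594998, Pow(-714968, Rational(1, 2))), Pow(-1442755, -1))) = Add(Mul(-12468, Pow(10, Rational(1, 2))), Mul(Add(594998, Mul(2, I, Pow(178742, Rational(1, 2)))), Rational(-1, 1442755))) = Add(Mul(-12468, Pow(10, Rational(1, 2))), Add(Rational(-594998, 1442755), Mul(Rational(-2, 1442755), I, Pow(178742, Rational(1, 2))))) = Add(Rational(-594998, 1442755), Mul(-12468, Pow(10, Rational(1, 2))), Mul(Rational(-2, 1442755), I, Pow(178742, Rational(1, 2))))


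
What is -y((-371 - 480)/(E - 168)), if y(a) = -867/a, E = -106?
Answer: 237558/851 ≈ 279.15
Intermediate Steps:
-y((-371 - 480)/(E - 168)) = -(-867)/((-371 - 480)/(-106 - 168)) = -(-867)/((-851/(-274))) = -(-867)/((-851*(-1/274))) = -(-867)/851/274 = -(-867)*274/851 = -1*(-237558/851) = 237558/851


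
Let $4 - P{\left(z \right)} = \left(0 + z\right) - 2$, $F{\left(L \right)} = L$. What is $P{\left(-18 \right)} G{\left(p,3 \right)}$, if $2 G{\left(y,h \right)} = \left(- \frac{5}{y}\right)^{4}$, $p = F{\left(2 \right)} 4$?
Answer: $\frac{1875}{1024} \approx 1.8311$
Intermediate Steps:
$p = 8$ ($p = 2 \cdot 4 = 8$)
$P{\left(z \right)} = 6 - z$ ($P{\left(z \right)} = 4 - \left(\left(0 + z\right) - 2\right) = 4 - \left(z - 2\right) = 4 - \left(-2 + z\right) = 6 - z$)
$G{\left(y,h \right)} = \frac{625}{2 y^{4}}$ ($G{\left(y,h \right)} = \frac{\left(- \frac{5}{y}\right)^{4}}{2} = \frac{625 \frac{1}{y^{4}}}{2} = \frac{625}{2 y^{4}}$)
$P{\left(-18 \right)} G{\left(p,3 \right)} = \left(6 - -18\right) \frac{625}{2 \cdot 4096} = \left(6 + 18\right) \frac{625}{2} \cdot \frac{1}{4096} = 24 \cdot \frac{625}{8192} = \frac{1875}{1024}$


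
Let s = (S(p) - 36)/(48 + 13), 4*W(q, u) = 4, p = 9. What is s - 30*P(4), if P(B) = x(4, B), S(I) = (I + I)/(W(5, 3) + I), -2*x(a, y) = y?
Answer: 18129/305 ≈ 59.439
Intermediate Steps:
W(q, u) = 1 (W(q, u) = (¼)*4 = 1)
x(a, y) = -y/2
S(I) = 2*I/(1 + I) (S(I) = (I + I)/(1 + I) = (2*I)/(1 + I) = 2*I/(1 + I))
P(B) = -B/2
s = -171/305 (s = (2*9/(1 + 9) - 36)/(48 + 13) = (2*9/10 - 36)/61 = (2*9*(⅒) - 36)*(1/61) = (9/5 - 36)*(1/61) = -171/5*1/61 = -171/305 ≈ -0.56066)
s - 30*P(4) = -171/305 - (-15)*4 = -171/305 - 30*(-2) = -171/305 + 60 = 18129/305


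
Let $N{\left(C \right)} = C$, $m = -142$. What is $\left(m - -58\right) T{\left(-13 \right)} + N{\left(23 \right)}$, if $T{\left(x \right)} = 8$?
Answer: $-649$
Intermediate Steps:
$\left(m - -58\right) T{\left(-13 \right)} + N{\left(23 \right)} = \left(-142 - -58\right) 8 + 23 = \left(-142 + 58\right) 8 + 23 = \left(-84\right) 8 + 23 = -672 + 23 = -649$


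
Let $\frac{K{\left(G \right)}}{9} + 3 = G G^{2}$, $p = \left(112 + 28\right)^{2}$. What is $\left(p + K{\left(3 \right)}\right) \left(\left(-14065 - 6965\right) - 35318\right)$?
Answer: $-1116591968$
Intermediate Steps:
$p = 19600$ ($p = 140^{2} = 19600$)
$K{\left(G \right)} = -27 + 9 G^{3}$ ($K{\left(G \right)} = -27 + 9 G G^{2} = -27 + 9 G^{3}$)
$\left(p + K{\left(3 \right)}\right) \left(\left(-14065 - 6965\right) - 35318\right) = \left(19600 - \left(27 - 9 \cdot 3^{3}\right)\right) \left(\left(-14065 - 6965\right) - 35318\right) = \left(19600 + \left(-27 + 9 \cdot 27\right)\right) \left(-21030 - 35318\right) = \left(19600 + \left(-27 + 243\right)\right) \left(-56348\right) = \left(19600 + 216\right) \left(-56348\right) = 19816 \left(-56348\right) = -1116591968$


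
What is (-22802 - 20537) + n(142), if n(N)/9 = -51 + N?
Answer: -42520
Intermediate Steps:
n(N) = -459 + 9*N (n(N) = 9*(-51 + N) = -459 + 9*N)
(-22802 - 20537) + n(142) = (-22802 - 20537) + (-459 + 9*142) = -43339 + (-459 + 1278) = -43339 + 819 = -42520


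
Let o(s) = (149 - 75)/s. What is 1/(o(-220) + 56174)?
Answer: 110/6179103 ≈ 1.7802e-5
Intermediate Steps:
o(s) = 74/s
1/(o(-220) + 56174) = 1/(74/(-220) + 56174) = 1/(74*(-1/220) + 56174) = 1/(-37/110 + 56174) = 1/(6179103/110) = 110/6179103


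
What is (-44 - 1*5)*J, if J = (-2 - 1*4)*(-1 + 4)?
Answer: 882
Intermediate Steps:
J = -18 (J = (-2 - 4)*3 = -6*3 = -18)
(-44 - 1*5)*J = (-44 - 1*5)*(-18) = (-44 - 5)*(-18) = -49*(-18) = 882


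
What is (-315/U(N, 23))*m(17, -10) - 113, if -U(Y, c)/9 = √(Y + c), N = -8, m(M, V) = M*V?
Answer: -113 - 1190*√15/3 ≈ -1649.3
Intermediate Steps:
U(Y, c) = -9*√(Y + c)
(-315/U(N, 23))*m(17, -10) - 113 = (-315*(-1/(9*√(-8 + 23))))*(17*(-10)) - 113 = -315*(-√15/135)*(-170) - 113 = -(-7)*√15/3*(-170) - 113 = (7*√15/3)*(-170) - 113 = -1190*√15/3 - 113 = -113 - 1190*√15/3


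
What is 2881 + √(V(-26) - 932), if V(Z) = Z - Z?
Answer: 2881 + 2*I*√233 ≈ 2881.0 + 30.529*I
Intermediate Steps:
V(Z) = 0
2881 + √(V(-26) - 932) = 2881 + √(0 - 932) = 2881 + √(-932) = 2881 + 2*I*√233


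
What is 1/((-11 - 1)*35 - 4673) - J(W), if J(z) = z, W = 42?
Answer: -213907/5093 ≈ -42.000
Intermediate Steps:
1/((-11 - 1)*35 - 4673) - J(W) = 1/((-11 - 1)*35 - 4673) - 1*42 = 1/(-12*35 - 4673) - 42 = 1/(-420 - 4673) - 42 = 1/(-5093) - 42 = -1/5093 - 42 = -213907/5093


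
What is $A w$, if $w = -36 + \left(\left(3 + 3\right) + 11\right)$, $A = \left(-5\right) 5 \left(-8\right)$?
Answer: $-3800$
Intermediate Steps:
$A = 200$ ($A = \left(-25\right) \left(-8\right) = 200$)
$w = -19$ ($w = -36 + \left(6 + 11\right) = -36 + 17 = -19$)
$A w = 200 \left(-19\right) = -3800$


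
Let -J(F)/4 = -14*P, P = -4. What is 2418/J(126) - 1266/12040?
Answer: -262467/24080 ≈ -10.900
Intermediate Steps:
J(F) = -224 (J(F) = -(-56)*(-4) = -4*56 = -224)
2418/J(126) - 1266/12040 = 2418/(-224) - 1266/12040 = 2418*(-1/224) - 1266*1/12040 = -1209/112 - 633/6020 = -262467/24080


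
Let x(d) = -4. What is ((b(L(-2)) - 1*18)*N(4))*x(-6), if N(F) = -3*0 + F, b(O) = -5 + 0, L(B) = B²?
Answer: 368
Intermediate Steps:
b(O) = -5
N(F) = F (N(F) = 0 + F = F)
((b(L(-2)) - 1*18)*N(4))*x(-6) = ((-5 - 1*18)*4)*(-4) = ((-5 - 18)*4)*(-4) = -23*4*(-4) = -92*(-4) = 368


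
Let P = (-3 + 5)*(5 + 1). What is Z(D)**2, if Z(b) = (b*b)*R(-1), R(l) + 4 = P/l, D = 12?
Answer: 5308416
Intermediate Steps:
P = 12 (P = 2*6 = 12)
R(l) = -4 + 12/l
Z(b) = -16*b**2 (Z(b) = (b*b)*(-4 + 12/(-1)) = b**2*(-4 + 12*(-1)) = b**2*(-4 - 12) = b**2*(-16) = -16*b**2)
Z(D)**2 = (-16*12**2)**2 = (-16*144)**2 = (-2304)**2 = 5308416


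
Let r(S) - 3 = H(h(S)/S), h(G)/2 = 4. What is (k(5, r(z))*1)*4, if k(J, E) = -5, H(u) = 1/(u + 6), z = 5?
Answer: -20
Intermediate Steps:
h(G) = 8 (h(G) = 2*4 = 8)
H(u) = 1/(6 + u)
r(S) = 3 + 1/(6 + 8/S)
(k(5, r(z))*1)*4 = -5*1*4 = -5*4 = -20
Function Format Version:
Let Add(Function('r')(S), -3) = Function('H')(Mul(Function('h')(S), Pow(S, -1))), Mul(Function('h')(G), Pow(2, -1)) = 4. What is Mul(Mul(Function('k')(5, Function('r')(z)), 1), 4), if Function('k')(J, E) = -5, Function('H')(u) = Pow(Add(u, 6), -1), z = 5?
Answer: -20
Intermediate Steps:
Function('h')(G) = 8 (Function('h')(G) = Mul(2, 4) = 8)
Function('H')(u) = Pow(Add(6, u), -1)
Function('r')(S) = Add(3, Pow(Add(6, Mul(8, Pow(S, -1))), -1))
Mul(Mul(Function('k')(5, Function('r')(z)), 1), 4) = Mul(Mul(-5, 1), 4) = Mul(-5, 4) = -20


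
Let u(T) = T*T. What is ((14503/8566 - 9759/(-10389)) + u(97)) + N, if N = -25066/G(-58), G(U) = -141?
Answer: 40108956001897/4182632178 ≈ 9589.4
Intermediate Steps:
u(T) = T²
N = 25066/141 (N = -25066/(-141) = -25066*(-1/141) = 25066/141 ≈ 177.77)
((14503/8566 - 9759/(-10389)) + u(97)) + N = ((14503/8566 - 9759/(-10389)) + 97²) + 25066/141 = ((14503*(1/8566) - 9759*(-1/10389)) + 9409) + 25066/141 = ((14503/8566 + 3253/3463) + 9409) + 25066/141 = (78089087/29664058 + 9409) + 25066/141 = 279187210809/29664058 + 25066/141 = 40108956001897/4182632178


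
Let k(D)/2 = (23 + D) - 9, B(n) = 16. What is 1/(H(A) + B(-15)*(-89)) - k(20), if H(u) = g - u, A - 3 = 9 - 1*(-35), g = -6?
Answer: -100437/1477 ≈ -68.001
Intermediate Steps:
k(D) = 28 + 2*D (k(D) = 2*((23 + D) - 9) = 2*(14 + D) = 28 + 2*D)
A = 47 (A = 3 + (9 - 1*(-35)) = 3 + (9 + 35) = 3 + 44 = 47)
H(u) = -6 - u
1/(H(A) + B(-15)*(-89)) - k(20) = 1/((-6 - 1*47) + 16*(-89)) - (28 + 2*20) = 1/((-6 - 47) - 1424) - (28 + 40) = 1/(-53 - 1424) - 1*68 = 1/(-1477) - 68 = -1/1477 - 68 = -100437/1477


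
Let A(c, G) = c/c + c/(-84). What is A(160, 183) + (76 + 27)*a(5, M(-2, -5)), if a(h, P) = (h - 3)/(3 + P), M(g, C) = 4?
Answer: 599/21 ≈ 28.524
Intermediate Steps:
A(c, G) = 1 - c/84 (A(c, G) = 1 + c*(-1/84) = 1 - c/84)
a(h, P) = (-3 + h)/(3 + P)
A(160, 183) + (76 + 27)*a(5, M(-2, -5)) = (1 - 1/84*160) + (76 + 27)*((-3 + 5)/(3 + 4)) = (1 - 40/21) + 103*(2/7) = -19/21 + 103*((1/7)*2) = -19/21 + 103*(2/7) = -19/21 + 206/7 = 599/21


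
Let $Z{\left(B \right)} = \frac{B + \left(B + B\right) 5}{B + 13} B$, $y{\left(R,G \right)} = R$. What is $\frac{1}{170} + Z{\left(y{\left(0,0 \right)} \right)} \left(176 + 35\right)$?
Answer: $\frac{1}{170} \approx 0.0058824$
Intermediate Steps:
$Z{\left(B \right)} = \frac{11 B^{2}}{13 + B}$ ($Z{\left(B \right)} = \frac{B + 2 B 5}{13 + B} B = \frac{B + 10 B}{13 + B} B = \frac{11 B}{13 + B} B = \frac{11 B^{2}}{13 + B}$)
$\frac{1}{170} + Z{\left(y{\left(0,0 \right)} \right)} \left(176 + 35\right) = \frac{1}{170} + \frac{11 \cdot 0^{2}}{13 + 0} \left(176 + 35\right) = \frac{1}{170} + 11 \cdot 0 \cdot \frac{1}{13} \cdot 211 = \frac{1}{170} + 0 \cdot 211 = \frac{1}{170} + 0 = \frac{1}{170}$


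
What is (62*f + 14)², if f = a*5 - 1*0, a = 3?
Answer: 891136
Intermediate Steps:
f = 15 (f = 3*5 - 1*0 = 15 + 0 = 15)
(62*f + 14)² = (62*15 + 14)² = (930 + 14)² = 944² = 891136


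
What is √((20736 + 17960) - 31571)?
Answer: 5*√285 ≈ 84.410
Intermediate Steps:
√((20736 + 17960) - 31571) = √(38696 - 31571) = √7125 = 5*√285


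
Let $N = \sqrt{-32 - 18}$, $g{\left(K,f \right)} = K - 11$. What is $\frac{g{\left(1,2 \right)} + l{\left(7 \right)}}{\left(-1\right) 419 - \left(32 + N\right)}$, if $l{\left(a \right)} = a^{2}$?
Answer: $- \frac{5863}{67817} + \frac{65 i \sqrt{2}}{67817} \approx -0.086453 + 0.0013555 i$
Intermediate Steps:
$g{\left(K,f \right)} = -11 + K$
$N = 5 i \sqrt{2}$ ($N = \sqrt{-50} = 5 i \sqrt{2} \approx 7.0711 i$)
$\frac{g{\left(1,2 \right)} + l{\left(7 \right)}}{\left(-1\right) 419 - \left(32 + N\right)} = \frac{\left(-11 + 1\right) + 7^{2}}{\left(-1\right) 419 - \left(32 + 5 i \sqrt{2}\right)} = \frac{-10 + 49}{-419 - \left(32 + 5 i \sqrt{2}\right)} = \frac{39}{-451 - 5 i \sqrt{2}}$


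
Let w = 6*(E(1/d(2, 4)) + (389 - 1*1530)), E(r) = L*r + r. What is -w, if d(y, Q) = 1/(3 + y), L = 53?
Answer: 5226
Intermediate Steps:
E(r) = 54*r (E(r) = 53*r + r = 54*r)
w = -5226 (w = 6*(54/(1/(3 + 2)) + (389 - 1*1530)) = 6*(54/(1/5) + (389 - 1530)) = 6*(54/(⅕) - 1141) = 6*(54*5 - 1141) = 6*(270 - 1141) = 6*(-871) = -5226)
-w = -1*(-5226) = 5226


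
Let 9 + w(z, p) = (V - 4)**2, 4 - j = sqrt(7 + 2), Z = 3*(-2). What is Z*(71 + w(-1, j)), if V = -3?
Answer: -666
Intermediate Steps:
Z = -6
j = 1 (j = 4 - sqrt(7 + 2) = 4 - sqrt(9) = 4 - 1*3 = 4 - 3 = 1)
w(z, p) = 40 (w(z, p) = -9 + (-3 - 4)**2 = -9 + (-7)**2 = -9 + 49 = 40)
Z*(71 + w(-1, j)) = -6*(71 + 40) = -6*111 = -666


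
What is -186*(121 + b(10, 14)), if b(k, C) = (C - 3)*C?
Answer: -51150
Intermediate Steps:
b(k, C) = C*(-3 + C) (b(k, C) = (-3 + C)*C = C*(-3 + C))
-186*(121 + b(10, 14)) = -186*(121 + 14*(-3 + 14)) = -186*(121 + 14*11) = -186*(121 + 154) = -186*275 = -51150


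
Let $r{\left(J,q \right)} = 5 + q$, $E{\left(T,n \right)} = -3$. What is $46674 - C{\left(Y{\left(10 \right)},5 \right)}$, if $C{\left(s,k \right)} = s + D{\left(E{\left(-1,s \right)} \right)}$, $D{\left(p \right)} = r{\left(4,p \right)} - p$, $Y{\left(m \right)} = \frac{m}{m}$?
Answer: $46668$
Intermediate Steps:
$Y{\left(m \right)} = 1$
$D{\left(p \right)} = 5$ ($D{\left(p \right)} = \left(5 + p\right) - p = 5$)
$C{\left(s,k \right)} = 5 + s$ ($C{\left(s,k \right)} = s + 5 = 5 + s$)
$46674 - C{\left(Y{\left(10 \right)},5 \right)} = 46674 - \left(5 + 1\right) = 46674 - 6 = 46668$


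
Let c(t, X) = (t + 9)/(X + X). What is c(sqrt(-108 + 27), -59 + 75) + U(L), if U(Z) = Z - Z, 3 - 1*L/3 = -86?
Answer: 9/32 + 9*I/32 ≈ 0.28125 + 0.28125*I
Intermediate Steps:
L = 267 (L = 9 - 3*(-86) = 9 + 258 = 267)
U(Z) = 0
c(t, X) = (9 + t)/(2*X) (c(t, X) = (9 + t)/((2*X)) = (9 + t)*(1/(2*X)) = (9 + t)/(2*X))
c(sqrt(-108 + 27), -59 + 75) + U(L) = (9 + sqrt(-108 + 27))/(2*(-59 + 75)) + 0 = (1/2)*(9 + sqrt(-81))/16 + 0 = (1/2)*(1/16)*(9 + 9*I) + 0 = (9/32 + 9*I/32) + 0 = 9/32 + 9*I/32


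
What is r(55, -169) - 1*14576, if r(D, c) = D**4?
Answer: 9136049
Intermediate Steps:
r(55, -169) - 1*14576 = 55**4 - 1*14576 = 9150625 - 14576 = 9136049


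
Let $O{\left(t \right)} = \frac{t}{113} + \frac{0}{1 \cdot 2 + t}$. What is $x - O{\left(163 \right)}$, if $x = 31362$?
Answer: $\frac{3543743}{113} \approx 31361.0$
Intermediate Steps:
$O{\left(t \right)} = \frac{t}{113}$ ($O{\left(t \right)} = t \frac{1}{113} + \frac{0}{2 + t} = \frac{t}{113} + 0 = \frac{t}{113}$)
$x - O{\left(163 \right)} = 31362 - \frac{1}{113} \cdot 163 = 31362 - \frac{163}{113} = \frac{3543743}{113}$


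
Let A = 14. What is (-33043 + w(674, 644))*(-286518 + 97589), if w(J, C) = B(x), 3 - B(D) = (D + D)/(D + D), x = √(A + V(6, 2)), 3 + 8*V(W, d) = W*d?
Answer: 6242403089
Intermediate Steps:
V(W, d) = -3/8 + W*d/8 (V(W, d) = -3/8 + (W*d)/8 = -3/8 + W*d/8)
x = 11*√2/4 (x = √(14 + (-3/8 + (⅛)*6*2)) = √(14 + (-3/8 + 3/2)) = √(14 + 9/8) = √(121/8) = 11*√2/4 ≈ 3.8891)
B(D) = 2 (B(D) = 3 - (D + D)/(D + D) = 3 - 2*D/(2*D) = 3 - 2*D*1/(2*D) = 3 - 1*1 = 3 - 1 = 2)
w(J, C) = 2
(-33043 + w(674, 644))*(-286518 + 97589) = (-33043 + 2)*(-286518 + 97589) = -33041*(-188929) = 6242403089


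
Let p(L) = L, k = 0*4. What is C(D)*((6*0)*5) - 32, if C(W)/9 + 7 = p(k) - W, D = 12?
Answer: -32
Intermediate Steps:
k = 0
C(W) = -63 - 9*W (C(W) = -63 + 9*(0 - W) = -63 + 9*(-W) = -63 - 9*W)
C(D)*((6*0)*5) - 32 = (-63 - 9*12)*((6*0)*5) - 32 = (-63 - 108)*(0*5) - 32 = -171*0 - 32 = 0 - 32 = -32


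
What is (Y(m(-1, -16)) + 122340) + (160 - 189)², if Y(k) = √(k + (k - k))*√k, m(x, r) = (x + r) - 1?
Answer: 123163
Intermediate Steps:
m(x, r) = -1 + r + x (m(x, r) = (r + x) - 1 = -1 + r + x)
Y(k) = k (Y(k) = √(k + 0)*√k = √k*√k = k)
(Y(m(-1, -16)) + 122340) + (160 - 189)² = ((-1 - 16 - 1) + 122340) + (160 - 189)² = (-18 + 122340) + (-29)² = 122322 + 841 = 123163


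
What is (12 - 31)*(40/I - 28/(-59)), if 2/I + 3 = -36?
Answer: 873848/59 ≈ 14811.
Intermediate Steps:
I = -2/39 (I = 2/(-3 - 36) = 2/(-39) = 2*(-1/39) = -2/39 ≈ -0.051282)
(12 - 31)*(40/I - 28/(-59)) = (12 - 31)*(40/(-2/39) - 28/(-59)) = -19*(40*(-39/2) - 28*(-1/59)) = -19*(-780 + 28/59) = -19*(-45992/59) = 873848/59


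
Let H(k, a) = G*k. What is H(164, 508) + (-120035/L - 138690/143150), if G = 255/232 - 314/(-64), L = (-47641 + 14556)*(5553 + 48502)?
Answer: 233756583899364381/237578064137960 ≈ 983.92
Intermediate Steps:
L = -1788409675 (L = -33085*54055 = -1788409675)
G = 5573/928 (G = 255*(1/232) - 314*(-1/64) = 255/232 + 157/32 = 5573/928 ≈ 6.0054)
H(k, a) = 5573*k/928
H(164, 508) + (-120035/L - 138690/143150) = (5573/928)*164 + (-120035/(-1788409675) - 138690/143150) = 228493/232 + (-120035*(-1/1788409675) - 138690*1/143150) = 228493/232 + (24007/357681935 - 13869/14315) = 228493/232 - 992069419262/1024043379905 = 233756583899364381/237578064137960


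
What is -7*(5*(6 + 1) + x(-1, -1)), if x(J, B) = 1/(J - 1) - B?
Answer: -497/2 ≈ -248.50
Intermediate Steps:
x(J, B) = 1/(-1 + J) - B
-7*(5*(6 + 1) + x(-1, -1)) = -7*(5*(6 + 1) + (1 - 1 - 1*(-1)*(-1))/(-1 - 1)) = -7*(5*7 + (1 - 1 - 1)/(-2)) = -7*(35 - ½*(-1)) = -7*(35 + ½) = -7*71/2 = -497/2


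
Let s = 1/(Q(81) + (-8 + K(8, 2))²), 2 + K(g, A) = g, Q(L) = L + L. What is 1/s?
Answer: 166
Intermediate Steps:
Q(L) = 2*L
K(g, A) = -2 + g
s = 1/166 (s = 1/(2*81 + (-8 + (-2 + 8))²) = 1/(162 + (-8 + 6)²) = 1/(162 + (-2)²) = 1/(162 + 4) = 1/166 ≈ 0.0060241)
1/s = 1/(1/166) = 166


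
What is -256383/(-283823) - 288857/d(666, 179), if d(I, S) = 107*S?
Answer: -77073756712/5436061919 ≈ -14.178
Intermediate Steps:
-256383/(-283823) - 288857/d(666, 179) = -256383/(-283823) - 288857/(107*179) = -256383*(-1/283823) - 288857/19153 = 256383/283823 - 288857*1/19153 = 256383/283823 - 288857/19153 = -77073756712/5436061919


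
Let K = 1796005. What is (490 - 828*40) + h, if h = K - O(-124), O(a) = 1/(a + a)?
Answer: 437317001/248 ≈ 1.7634e+6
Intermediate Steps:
O(a) = 1/(2*a)
h = 445409241/248 (h = 1796005 - 1/(2*(-124)) = 1796005 - (-1)/(2*124) = 1796005 - 1*(-1/248) = 1796005 + 1/248 = 445409241/248 ≈ 1.7960e+6)
(490 - 828*40) + h = (490 - 828*40) + 445409241/248 = (490 - 33120) + 445409241/248 = -32630 + 445409241/248 = 437317001/248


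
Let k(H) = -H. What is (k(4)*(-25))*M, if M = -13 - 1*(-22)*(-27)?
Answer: -60700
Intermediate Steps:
M = -607 (M = -13 + 22*(-27) = -13 - 594 = -607)
(k(4)*(-25))*M = (-1*4*(-25))*(-607) = -4*(-25)*(-607) = 100*(-607) = -60700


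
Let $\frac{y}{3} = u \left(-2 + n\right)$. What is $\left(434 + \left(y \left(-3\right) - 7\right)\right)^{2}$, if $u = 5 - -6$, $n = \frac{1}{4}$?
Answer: $\frac{5764801}{16} \approx 3.603 \cdot 10^{5}$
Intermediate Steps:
$n = \frac{1}{4} \approx 0.25$
$u = 11$ ($u = 5 + 6 = 11$)
$y = - \frac{231}{4}$ ($y = 3 \cdot 11 \left(-2 + \frac{1}{4}\right) = 3 \cdot 11 \left(- \frac{7}{4}\right) = 3 \left(- \frac{77}{4}\right) = - \frac{231}{4} \approx -57.75$)
$\left(434 + \left(y \left(-3\right) - 7\right)\right)^{2} = \left(434 - - \frac{665}{4}\right)^{2} = \left(434 + \left(\frac{693}{4} - 7\right)\right)^{2} = \left(434 + \frac{665}{4}\right)^{2} = \left(\frac{2401}{4}\right)^{2} = \frac{5764801}{16}$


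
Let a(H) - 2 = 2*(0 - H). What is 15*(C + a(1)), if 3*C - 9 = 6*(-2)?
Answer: -15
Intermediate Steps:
C = -1 (C = 3 + (6*(-2))/3 = 3 + (1/3)*(-12) = 3 - 4 = -1)
a(H) = 2 - 2*H (a(H) = 2 + 2*(0 - H) = 2 + 2*(-H) = 2 - 2*H)
15*(C + a(1)) = 15*(-1 + (2 - 2*1)) = 15*(-1 + (2 - 2)) = 15*(-1 + 0) = 15*(-1) = -15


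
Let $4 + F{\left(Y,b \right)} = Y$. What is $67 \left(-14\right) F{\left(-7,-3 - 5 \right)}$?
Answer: $10318$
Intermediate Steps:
$F{\left(Y,b \right)} = -4 + Y$
$67 \left(-14\right) F{\left(-7,-3 - 5 \right)} = 67 \left(-14\right) \left(-4 - 7\right) = \left(-938\right) \left(-11\right) = 10318$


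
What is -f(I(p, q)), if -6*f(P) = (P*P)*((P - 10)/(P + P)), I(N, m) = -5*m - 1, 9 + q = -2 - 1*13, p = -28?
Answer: 12971/12 ≈ 1080.9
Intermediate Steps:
q = -24 (q = -9 + (-2 - 1*13) = -9 + (-2 - 13) = -9 - 15 = -24)
I(N, m) = -1 - 5*m
f(P) = -P*(-10 + P)/12 (f(P) = -P*P*(P - 10)/(P + P)/6 = -P²*(-10 + P)/((2*P))/6 = -P²*(-10 + P)*(1/(2*P))/6 = -P²*(-10 + P)/(2*P)/6 = -P*(-10 + P)/12)
-f(I(p, q)) = -(-1 - 5*(-24))*(10 - (-1 - 5*(-24)))/12 = -(-1 + 120)*(10 - (-1 + 120))/12 = -119*(10 - 1*119)/12 = -119*(10 - 119)/12 = -119*(-109)/12 = -1*(-12971/12) = 12971/12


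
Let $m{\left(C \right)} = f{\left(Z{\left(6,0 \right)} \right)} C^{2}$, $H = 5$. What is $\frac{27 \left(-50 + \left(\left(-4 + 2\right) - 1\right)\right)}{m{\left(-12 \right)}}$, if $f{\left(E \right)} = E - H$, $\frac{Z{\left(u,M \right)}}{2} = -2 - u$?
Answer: $\frac{53}{112} \approx 0.47321$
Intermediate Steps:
$Z{\left(u,M \right)} = -4 - 2 u$ ($Z{\left(u,M \right)} = 2 \left(-2 - u\right) = -4 - 2 u$)
$f{\left(E \right)} = -5 + E$ ($f{\left(E \right)} = E - 5 = -5 + E$)
$m{\left(C \right)} = - 21 C^{2}$ ($m{\left(C \right)} = \left(-5 - 16\right) C^{2} = - 21 C^{2}$)
$\frac{27 \left(-50 + \left(\left(-4 + 2\right) - 1\right)\right)}{m{\left(-12 \right)}} = \frac{27 \left(-50 + \left(\left(-4 + 2\right) - 1\right)\right)}{\left(-21\right) \left(-12\right)^{2}} = \frac{27 \left(-50 - 3\right)}{\left(-21\right) 144} = \frac{27 \left(-50 - 3\right)}{-3024} = 27 \left(-53\right) \left(- \frac{1}{3024}\right) = \left(-1431\right) \left(- \frac{1}{3024}\right) = \frac{53}{112}$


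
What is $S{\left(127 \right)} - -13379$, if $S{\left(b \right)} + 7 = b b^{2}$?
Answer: $2061755$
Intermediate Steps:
$S{\left(b \right)} = -7 + b^{3}$ ($S{\left(b \right)} = -7 + b b^{2} = -7 + b^{3}$)
$S{\left(127 \right)} - -13379 = \left(-7 + 127^{3}\right) - -13379 = \left(-7 + 2048383\right) + 13379 = 2048376 + 13379 = 2061755$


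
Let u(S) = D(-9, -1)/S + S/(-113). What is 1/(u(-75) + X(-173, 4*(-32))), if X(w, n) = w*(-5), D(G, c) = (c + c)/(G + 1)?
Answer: 33900/29345887 ≈ 0.0011552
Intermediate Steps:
D(G, c) = 2*c/(1 + G) (D(G, c) = (2*c)/(1 + G) = 2*c/(1 + G))
X(w, n) = -5*w
u(S) = -S/113 + 1/(4*S) (u(S) = (2*(-1)/(1 - 9))/S + S/(-113) = (2*(-1)/(-8))/S + S*(-1/113) = (2*(-1)*(-⅛))/S - S/113 = 1/(4*S) - S/113 = -S/113 + 1/(4*S))
1/(u(-75) + X(-173, 4*(-32))) = 1/((-1/113*(-75) + (¼)/(-75)) - 5*(-173)) = 1/((75/113 + (¼)*(-1/75)) + 865) = 1/((75/113 - 1/300) + 865) = 1/(22387/33900 + 865) = 1/(29345887/33900) = 33900/29345887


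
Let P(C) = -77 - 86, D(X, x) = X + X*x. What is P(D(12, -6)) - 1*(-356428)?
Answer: 356265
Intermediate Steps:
P(C) = -163
P(D(12, -6)) - 1*(-356428) = -163 - 1*(-356428) = -163 + 356428 = 356265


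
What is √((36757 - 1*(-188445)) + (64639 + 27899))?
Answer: 2*√79435 ≈ 563.68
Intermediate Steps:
√((36757 - 1*(-188445)) + (64639 + 27899)) = √((36757 + 188445) + 92538) = √(225202 + 92538) = √317740 = 2*√79435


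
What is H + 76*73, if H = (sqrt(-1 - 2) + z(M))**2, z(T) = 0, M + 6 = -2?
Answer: 5545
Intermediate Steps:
M = -8 (M = -6 - 2 = -8)
H = -3 (H = (sqrt(-1 - 2) + 0)**2 = (sqrt(-3) + 0)**2 = (I*sqrt(3) + 0)**2 = (I*sqrt(3))**2 = -3)
H + 76*73 = -3 + 76*73 = -3 + 5548 = 5545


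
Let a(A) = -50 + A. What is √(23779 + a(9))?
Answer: √23738 ≈ 154.07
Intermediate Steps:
√(23779 + a(9)) = √(23779 + (-50 + 9)) = √(23779 - 41) = √23738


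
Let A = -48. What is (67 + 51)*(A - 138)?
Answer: -21948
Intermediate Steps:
(67 + 51)*(A - 138) = (67 + 51)*(-48 - 138) = 118*(-186) = -21948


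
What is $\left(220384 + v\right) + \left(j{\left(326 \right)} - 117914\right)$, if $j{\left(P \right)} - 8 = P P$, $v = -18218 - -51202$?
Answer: $241738$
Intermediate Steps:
$v = 32984$ ($v = -18218 + 51202 = 32984$)
$j{\left(P \right)} = 8 + P^{2}$ ($j{\left(P \right)} = 8 + P P = 8 + P^{2}$)
$\left(220384 + v\right) + \left(j{\left(326 \right)} - 117914\right) = \left(220384 + 32984\right) - \left(117906 - 106276\right) = 253368 + \left(\left(8 + 106276\right) - 117914\right) = 253368 + \left(106284 - 117914\right) = 253368 - 11630 = 241738$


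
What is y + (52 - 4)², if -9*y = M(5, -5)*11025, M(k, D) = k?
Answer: -3821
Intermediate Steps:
y = -6125 (y = -5*11025/9 = -⅑*55125 = -6125)
y + (52 - 4)² = -6125 + (52 - 4)² = -6125 + 48² = -6125 + 2304 = -3821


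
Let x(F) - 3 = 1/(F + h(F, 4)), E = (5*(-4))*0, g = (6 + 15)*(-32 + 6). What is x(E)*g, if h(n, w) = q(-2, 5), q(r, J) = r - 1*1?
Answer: -1456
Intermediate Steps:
g = -546 (g = 21*(-26) = -546)
q(r, J) = -1 + r (q(r, J) = r - 1 = -1 + r)
h(n, w) = -3 (h(n, w) = -1 - 2 = -3)
E = 0 (E = -20*0 = 0)
x(F) = 3 + 1/(-3 + F) (x(F) = 3 + 1/(F - 3) = 3 + 1/(-3 + F))
x(E)*g = ((-8 + 3*0)/(-3 + 0))*(-546) = ((-8 + 0)/(-3))*(-546) = -⅓*(-8)*(-546) = (8/3)*(-546) = -1456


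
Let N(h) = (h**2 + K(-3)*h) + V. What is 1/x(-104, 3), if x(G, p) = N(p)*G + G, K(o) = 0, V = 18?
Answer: -1/2912 ≈ -0.00034341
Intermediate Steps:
N(h) = 18 + h**2 (N(h) = (h**2 + 0*h) + 18 = (h**2 + 0) + 18 = h**2 + 18 = 18 + h**2)
x(G, p) = G + G*(18 + p**2) (x(G, p) = (18 + p**2)*G + G = G*(18 + p**2) + G = G + G*(18 + p**2))
1/x(-104, 3) = 1/(-104*(19 + 3**2)) = 1/(-104*(19 + 9)) = 1/(-104*28) = 1/(-2912) = -1/2912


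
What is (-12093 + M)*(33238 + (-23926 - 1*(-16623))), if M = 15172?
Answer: 79853865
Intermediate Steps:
(-12093 + M)*(33238 + (-23926 - 1*(-16623))) = (-12093 + 15172)*(33238 + (-23926 - 1*(-16623))) = 3079*(33238 + (-23926 + 16623)) = 3079*(33238 - 7303) = 3079*25935 = 79853865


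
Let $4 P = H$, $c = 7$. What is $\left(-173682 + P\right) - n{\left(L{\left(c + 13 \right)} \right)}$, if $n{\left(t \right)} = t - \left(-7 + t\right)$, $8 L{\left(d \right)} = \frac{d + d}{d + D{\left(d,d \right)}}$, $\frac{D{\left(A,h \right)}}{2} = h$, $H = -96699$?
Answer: $- \frac{791455}{4} \approx -1.9786 \cdot 10^{5}$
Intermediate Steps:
$D{\left(A,h \right)} = 2 h$
$P = - \frac{96699}{4}$ ($P = \frac{1}{4} \left(-96699\right) = - \frac{96699}{4} \approx -24175.0$)
$L{\left(d \right)} = \frac{1}{12}$ ($L{\left(d \right)} = \frac{\left(d + d\right) \frac{1}{d + 2 d}}{8} = \frac{2 d \frac{1}{3 d}}{8} = \frac{1}{8} \cdot \frac{2}{3} = \frac{1}{12}$)
$n{\left(t \right)} = 7$
$\left(-173682 + P\right) - n{\left(L{\left(c + 13 \right)} \right)} = \left(-173682 - \frac{96699}{4}\right) - 7 = - \frac{791427}{4} - 7 = - \frac{791455}{4}$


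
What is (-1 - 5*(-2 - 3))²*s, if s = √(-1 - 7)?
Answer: 1152*I*√2 ≈ 1629.2*I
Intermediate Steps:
s = 2*I*√2 (s = √(-8) = 2*I*√2 ≈ 2.8284*I)
(-1 - 5*(-2 - 3))²*s = (-1 - 5*(-2 - 3))²*(2*I*√2) = (-1 - 5*(-5))²*(2*I*√2) = (-1 + 25)²*(2*I*√2) = 24²*(2*I*√2) = 576*(2*I*√2) = 1152*I*√2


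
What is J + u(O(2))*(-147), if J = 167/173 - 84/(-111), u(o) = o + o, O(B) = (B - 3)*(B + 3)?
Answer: 9420493/6401 ≈ 1471.7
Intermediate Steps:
O(B) = (-3 + B)*(3 + B)
u(o) = 2*o
J = 11023/6401 (J = 167*(1/173) - 84*(-1/111) = 167/173 + 28/37 = 11023/6401 ≈ 1.7221)
J + u(O(2))*(-147) = 11023/6401 + (2*(-9 + 2²))*(-147) = 11023/6401 + (2*(-9 + 4))*(-147) = 11023/6401 + (2*(-5))*(-147) = 11023/6401 - 10*(-147) = 11023/6401 + 1470 = 9420493/6401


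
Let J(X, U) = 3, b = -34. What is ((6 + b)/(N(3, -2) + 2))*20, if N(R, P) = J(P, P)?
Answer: -112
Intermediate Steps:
N(R, P) = 3
((6 + b)/(N(3, -2) + 2))*20 = ((6 - 34)/(3 + 2))*20 = -28/5*20 = -112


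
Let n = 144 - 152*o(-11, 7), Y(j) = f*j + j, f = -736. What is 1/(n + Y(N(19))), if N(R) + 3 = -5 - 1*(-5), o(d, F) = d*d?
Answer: -1/16043 ≈ -6.2332e-5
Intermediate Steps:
o(d, F) = d²
N(R) = -3 (N(R) = -3 + (-5 - 1*(-5)) = -3 + (-5 + 5) = -3 + 0 = -3)
Y(j) = -735*j (Y(j) = -736*j + j = -735*j)
n = -18248 (n = 144 - 152*(-11)² = 144 - 152*121 = 144 - 18392 = -18248)
1/(n + Y(N(19))) = 1/(-18248 - 735*(-3)) = 1/(-18248 + 2205) = 1/(-16043) = -1/16043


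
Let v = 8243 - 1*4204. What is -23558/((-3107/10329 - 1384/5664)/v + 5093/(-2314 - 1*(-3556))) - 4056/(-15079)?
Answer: -723944218011577884768/126015743331250519 ≈ -5744.9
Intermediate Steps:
v = 4039 (v = 8243 - 4204 = 4039)
-23558/((-3107/10329 - 1384/5664)/v + 5093/(-2314 - 1*(-3556))) - 4056/(-15079) = -23558/((-3107/10329 - 1384/5664)/4039 + 5093/(-2314 - 1*(-3556))) - 4056/(-15079) = -23558/((-3107*1/10329 - 1384*1/5664)*(1/4039) + 5093/(-2314 + 3556)) - 4056*(-1/15079) = -23558/((-3107/10329 - 173/708)*(1/4039) + 5093/1242) + 4056/15079 = -23558/(-1328891/2437644*1/4039 + 5093*(1/1242)) + 4056/15079 = -23558/(-1328891/9845644116 + 5093/1242) + 4056/15079 = -23558/8357035833361/2038048332012 + 4056/15079 = -23558*2038048332012/8357035833361 + 4056/15079 = -48012342605538696/8357035833361 + 4056/15079 = -723944218011577884768/126015743331250519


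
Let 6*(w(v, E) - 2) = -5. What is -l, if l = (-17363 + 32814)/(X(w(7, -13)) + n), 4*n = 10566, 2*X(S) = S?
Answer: -185412/31705 ≈ -5.8480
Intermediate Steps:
w(v, E) = 7/6 (w(v, E) = 2 + (⅙)*(-5) = 2 - ⅚ = 7/6)
X(S) = S/2
n = 5283/2 (n = (¼)*10566 = 5283/2 ≈ 2641.5)
l = 185412/31705 (l = (-17363 + 32814)/((½)*(7/6) + 5283/2) = 15451/(7/12 + 5283/2) = 15451/(31705/12) = 15451*(12/31705) = 185412/31705 ≈ 5.8480)
-l = -1*185412/31705 = -185412/31705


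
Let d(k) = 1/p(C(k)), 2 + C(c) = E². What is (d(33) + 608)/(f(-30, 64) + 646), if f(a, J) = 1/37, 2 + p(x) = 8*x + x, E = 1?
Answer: 247419/262933 ≈ 0.94100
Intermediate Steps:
C(c) = -1 (C(c) = -2 + 1² = -2 + 1 = -1)
p(x) = -2 + 9*x (p(x) = -2 + (8*x + x) = -2 + 9*x)
f(a, J) = 1/37
d(k) = -1/11 (d(k) = 1/(-2 + 9*(-1)) = 1/(-2 - 9) = 1/(-11) = -1/11)
(d(33) + 608)/(f(-30, 64) + 646) = (-1/11 + 608)/(1/37 + 646) = 6687/(11*(23903/37)) = (6687/11)*(37/23903) = 247419/262933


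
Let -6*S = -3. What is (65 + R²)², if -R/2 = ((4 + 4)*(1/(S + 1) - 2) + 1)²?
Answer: 8033761003321/6561 ≈ 1.2245e+9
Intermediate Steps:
S = ½ (S = -⅙*(-3) = ½ ≈ 0.50000)
R = -1682/9 (R = -2*((4 + 4)*(1/(½ + 1) - 2) + 1)² = -2*(8*(1/(3/2) - 2) + 1)² = -2*(8*(⅔ - 2) + 1)² = -2*(8*(-4/3) + 1)² = -2*(-32/3 + 1)² = -2*(-29/3)² = -2*841/9 = -1682/9 ≈ -186.89)
(65 + R²)² = (65 + (-1682/9)²)² = (65 + 2829124/81)² = (2834389/81)² = 8033761003321/6561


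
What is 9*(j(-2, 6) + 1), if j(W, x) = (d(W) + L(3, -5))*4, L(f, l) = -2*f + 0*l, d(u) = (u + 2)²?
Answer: -207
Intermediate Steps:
d(u) = (2 + u)²
L(f, l) = -2*f (L(f, l) = -2*f + 0 = -2*f)
j(W, x) = -24 + 4*(2 + W)² (j(W, x) = ((2 + W)² - 2*3)*4 = ((2 + W)² - 6)*4 = (-6 + (2 + W)²)*4 = -24 + 4*(2 + W)²)
9*(j(-2, 6) + 1) = 9*((-24 + 4*(2 - 2)²) + 1) = 9*((-24 + 4*0²) + 1) = 9*((-24 + 4*0) + 1) = 9*((-24 + 0) + 1) = 9*(-24 + 1) = 9*(-23) = -207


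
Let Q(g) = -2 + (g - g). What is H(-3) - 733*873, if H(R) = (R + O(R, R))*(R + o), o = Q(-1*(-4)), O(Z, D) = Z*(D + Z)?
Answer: -639984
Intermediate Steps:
Q(g) = -2 (Q(g) = -2 + 0 = -2)
o = -2
H(R) = (-2 + R)*(R + 2*R²) (H(R) = (R + R*(R + R))*(R - 2) = (R + R*(2*R))*(-2 + R) = (R + 2*R²)*(-2 + R) = (-2 + R)*(R + 2*R²))
H(-3) - 733*873 = -3*(-2 - 3*(-3) + 2*(-3)²) - 733*873 = -3*(-2 + 9 + 2*9) - 639909 = -3*(-2 + 9 + 18) - 639909 = -3*25 - 639909 = -75 - 639909 = -639984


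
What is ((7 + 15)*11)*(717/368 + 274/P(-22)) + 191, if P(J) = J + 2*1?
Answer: -2440663/920 ≈ -2652.9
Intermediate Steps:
P(J) = 2 + J (P(J) = J + 2 = 2 + J)
((7 + 15)*11)*(717/368 + 274/P(-22)) + 191 = ((7 + 15)*11)*(717/368 + 274/(2 - 22)) + 191 = (22*11)*(717*(1/368) + 274/(-20)) + 191 = 242*(717/368 + 274*(-1/20)) + 191 = 242*(717/368 - 137/10) + 191 = 242*(-21623/1840) + 191 = -2616383/920 + 191 = -2440663/920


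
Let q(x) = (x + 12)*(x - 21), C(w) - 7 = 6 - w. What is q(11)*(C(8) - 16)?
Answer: 2530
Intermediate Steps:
C(w) = 13 - w (C(w) = 7 + (6 - w) = 13 - w)
q(x) = (-21 + x)*(12 + x) (q(x) = (12 + x)*(-21 + x) = (-21 + x)*(12 + x))
q(11)*(C(8) - 16) = (-252 + 11**2 - 9*11)*((13 - 1*8) - 16) = (-252 + 121 - 99)*((13 - 8) - 16) = -230*(5 - 16) = -230*(-11) = 2530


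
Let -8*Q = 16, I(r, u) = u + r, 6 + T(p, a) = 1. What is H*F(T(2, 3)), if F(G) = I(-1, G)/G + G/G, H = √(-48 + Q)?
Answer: 11*I*√2 ≈ 15.556*I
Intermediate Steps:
T(p, a) = -5 (T(p, a) = -6 + 1 = -5)
I(r, u) = r + u
Q = -2 (Q = -⅛*16 = -2)
H = 5*I*√2 (H = √(-48 - 2) = √(-50) = 5*I*√2 ≈ 7.0711*I)
F(G) = 1 + (-1 + G)/G (F(G) = (-1 + G)/G + G/G = (-1 + G)/G + 1 = 1 + (-1 + G)/G)
H*F(T(2, 3)) = (5*I*√2)*(2 - 1/(-5)) = (5*I*√2)*(2 - 1*(-⅕)) = (5*I*√2)*(2 + ⅕) = (5*I*√2)*(11/5) = 11*I*√2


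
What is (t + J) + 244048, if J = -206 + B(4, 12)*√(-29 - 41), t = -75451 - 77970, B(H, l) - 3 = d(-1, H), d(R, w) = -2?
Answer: 90421 + I*√70 ≈ 90421.0 + 8.3666*I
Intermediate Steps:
B(H, l) = 1 (B(H, l) = 3 - 2 = 1)
t = -153421
J = -206 + I*√70 (J = -206 + 1*√(-29 - 41) = -206 + 1*√(-70) = -206 + 1*(I*√70) = -206 + I*√70 ≈ -206.0 + 8.3666*I)
(t + J) + 244048 = (-153421 + (-206 + I*√70)) + 244048 = (-153627 + I*√70) + 244048 = 90421 + I*√70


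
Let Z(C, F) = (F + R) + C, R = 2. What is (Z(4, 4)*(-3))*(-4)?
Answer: 120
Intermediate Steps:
Z(C, F) = 2 + C + F (Z(C, F) = (F + 2) + C = (2 + F) + C = 2 + C + F)
(Z(4, 4)*(-3))*(-4) = ((2 + 4 + 4)*(-3))*(-4) = (10*(-3))*(-4) = -30*(-4) = 120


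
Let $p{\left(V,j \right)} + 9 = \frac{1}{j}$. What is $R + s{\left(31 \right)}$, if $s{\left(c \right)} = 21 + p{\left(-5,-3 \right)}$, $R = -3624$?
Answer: $- \frac{10837}{3} \approx -3612.3$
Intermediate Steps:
$p{\left(V,j \right)} = -9 + \frac{1}{j}$
$s{\left(c \right)} = \frac{35}{3}$ ($s{\left(c \right)} = 21 - \left(9 - \frac{1}{-3}\right) = 21 - \frac{28}{3} = \frac{35}{3}$)
$R + s{\left(31 \right)} = -3624 + \frac{35}{3} = - \frac{10837}{3}$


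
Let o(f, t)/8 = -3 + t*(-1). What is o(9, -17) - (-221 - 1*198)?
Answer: 531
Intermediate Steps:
o(f, t) = -24 - 8*t (o(f, t) = 8*(-3 + t*(-1)) = 8*(-3 - t) = -24 - 8*t)
o(9, -17) - (-221 - 1*198) = (-24 - 8*(-17)) - (-221 - 1*198) = (-24 + 136) - (-221 - 198) = 112 - 1*(-419) = 112 + 419 = 531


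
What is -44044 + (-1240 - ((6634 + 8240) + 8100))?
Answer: -68258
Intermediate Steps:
-44044 + (-1240 - ((6634 + 8240) + 8100)) = -44044 + (-1240 - (14874 + 8100)) = -44044 + (-1240 - 1*22974) = -44044 + (-1240 - 22974) = -44044 - 24214 = -68258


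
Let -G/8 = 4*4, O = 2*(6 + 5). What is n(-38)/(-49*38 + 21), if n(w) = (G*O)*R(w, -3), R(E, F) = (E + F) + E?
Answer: -222464/1841 ≈ -120.84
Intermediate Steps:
R(E, F) = F + 2*E
O = 22 (O = 2*11 = 22)
G = -128 (G = -32*4 = -8*16 = -128)
n(w) = 8448 - 5632*w (n(w) = (-128*22)*(-3 + 2*w) = -2816*(-3 + 2*w) = 8448 - 5632*w)
n(-38)/(-49*38 + 21) = (8448 - 5632*(-38))/(-49*38 + 21) = (8448 + 214016)/(-1862 + 21) = 222464/(-1841) = 222464*(-1/1841) = -222464/1841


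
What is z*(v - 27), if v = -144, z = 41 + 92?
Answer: -22743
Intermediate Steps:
z = 133
z*(v - 27) = 133*(-144 - 27) = 133*(-171) = -22743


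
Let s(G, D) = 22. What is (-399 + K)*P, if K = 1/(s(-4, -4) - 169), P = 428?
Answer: -25103912/147 ≈ -1.7078e+5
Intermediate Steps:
K = -1/147 (K = 1/(22 - 169) = 1/(-147) = -1/147 ≈ -0.0068027)
(-399 + K)*P = (-399 - 1/147)*428 = -58654/147*428 = -25103912/147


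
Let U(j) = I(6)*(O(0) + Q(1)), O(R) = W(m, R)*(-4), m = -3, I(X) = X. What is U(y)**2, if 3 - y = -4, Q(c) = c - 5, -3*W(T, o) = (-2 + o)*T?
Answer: 576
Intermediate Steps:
W(T, o) = -T*(-2 + o)/3 (W(T, o) = -(-2 + o)*T/3 = -T*(-2 + o)/3)
Q(c) = -5 + c
y = 7 (y = 3 - 1*(-4) = 3 + 4 = 7)
O(R) = 8 - 4*R (O(R) = ((1/3)*(-3)*(2 - R))*(-4) = (-2 + R)*(-4) = 8 - 4*R)
U(j) = 24 (U(j) = 6*((8 - 4*0) + (-5 + 1)) = 6*((8 + 0) - 4) = 6*(8 - 4) = 6*4 = 24)
U(y)**2 = 24**2 = 576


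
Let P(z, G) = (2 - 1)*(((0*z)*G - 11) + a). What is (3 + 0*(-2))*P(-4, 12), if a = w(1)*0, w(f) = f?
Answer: -33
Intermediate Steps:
a = 0 (a = 1*0 = 0)
P(z, G) = -11 (P(z, G) = (2 - 1)*(((0*z)*G - 11) + 0) = 1*((0*G - 11) + 0) = 1*((0 - 11) + 0) = 1*(-11 + 0) = 1*(-11) = -11)
(3 + 0*(-2))*P(-4, 12) = (3 + 0*(-2))*(-11) = (3 + 0)*(-11) = 3*(-11) = -33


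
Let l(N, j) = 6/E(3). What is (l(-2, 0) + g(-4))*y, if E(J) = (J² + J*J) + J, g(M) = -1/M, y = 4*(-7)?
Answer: -15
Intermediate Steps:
y = -28
E(J) = J + 2*J² (E(J) = (J² + J²) + J = 2*J² + J = J + 2*J²)
l(N, j) = 2/7 (l(N, j) = 6/((3*(1 + 2*3))) = 6/((3*(1 + 6))) = 6/((3*7)) = 6/21 = 6*(1/21) = 2/7)
(l(-2, 0) + g(-4))*y = (2/7 - 1/(-4))*(-28) = (2/7 - 1*(-¼))*(-28) = (2/7 + ¼)*(-28) = (15/28)*(-28) = -15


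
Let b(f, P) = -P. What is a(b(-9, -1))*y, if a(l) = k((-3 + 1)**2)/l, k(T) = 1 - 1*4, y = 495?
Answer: -1485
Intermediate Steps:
k(T) = -3 (k(T) = 1 - 4 = -3)
a(l) = -3/l
a(b(-9, -1))*y = -3/((-1*(-1)))*495 = -3/1*495 = -3*1*495 = -3*495 = -1485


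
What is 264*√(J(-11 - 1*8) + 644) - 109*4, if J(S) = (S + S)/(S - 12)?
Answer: -436 + 264*√620062/31 ≈ 6269.9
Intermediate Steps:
J(S) = 2*S/(-12 + S) (J(S) = (2*S)/(-12 + S) = 2*S/(-12 + S))
264*√(J(-11 - 1*8) + 644) - 109*4 = 264*√(2*(-11 - 1*8)/(-12 + (-11 - 1*8)) + 644) - 109*4 = 264*√(2*(-11 - 8)/(-12 + (-11 - 8)) + 644) - 436 = 264*√(2*(-19)/(-12 - 19) + 644) - 436 = 264*√(2*(-19)/(-31) + 644) - 436 = 264*√(2*(-19)*(-1/31) + 644) - 436 = 264*√(38/31 + 644) - 436 = 264*√(20002/31) - 436 = 264*(√620062/31) - 436 = 264*√620062/31 - 436 = -436 + 264*√620062/31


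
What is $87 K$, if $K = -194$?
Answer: $-16878$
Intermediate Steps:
$87 K = 87 \left(-194\right) = -16878$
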